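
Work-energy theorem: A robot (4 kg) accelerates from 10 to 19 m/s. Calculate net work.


Given: m = 4 kg, v0 = 10 m/s, v = 19 m/s
Using W = (1/2)*m*(v^2 - v0^2)
v^2 = 19^2 = 361
v0^2 = 10^2 = 100
v^2 - v0^2 = 361 - 100 = 261
W = (1/2)*4*261 = 522 J

522 J


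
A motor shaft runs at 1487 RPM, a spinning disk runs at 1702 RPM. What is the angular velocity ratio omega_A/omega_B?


Given: RPM_A = 1487, RPM_B = 1702
omega = 2*pi*RPM/60, so omega_A/omega_B = RPM_A / RPM_B
omega_A/omega_B = 1487 / 1702
omega_A/omega_B = 1487/1702

1487/1702


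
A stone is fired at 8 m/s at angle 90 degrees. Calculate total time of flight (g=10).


Given: v0 = 8 m/s, theta = 90 deg, g = 10 m/s^2
sin(90) = 1
Using T = 2*v0*sin(theta) / g
T = 2*8*1 / 10
T = 16 / 10
T = 8/5 s

8/5 s


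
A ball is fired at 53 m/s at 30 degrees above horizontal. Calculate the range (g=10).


Given: v0 = 53 m/s, theta = 30 deg, g = 10 m/s^2
sin(2*30) = sin(60) = sqrt(3)/2
Using R = v0^2 * sin(2*theta) / g
R = 53^2 * (sqrt(3)/2) / 10
R = 2809 * sqrt(3) / 20
R = 2809/20*sqrt(3) m

2809/20*sqrt(3) m


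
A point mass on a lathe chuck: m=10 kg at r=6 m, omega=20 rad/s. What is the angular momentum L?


Given: m = 10 kg, r = 6 m, omega = 20 rad/s
For a point mass: I = m*r^2
I = 10*6^2 = 10*36 = 360
L = I*omega = 360*20
L = 7200 kg*m^2/s

7200 kg*m^2/s


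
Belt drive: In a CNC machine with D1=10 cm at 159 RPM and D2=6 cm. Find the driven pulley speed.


Given: D1 = 10 cm, w1 = 159 RPM, D2 = 6 cm
Using D1*w1 = D2*w2
w2 = D1*w1 / D2
w2 = 10*159 / 6
w2 = 1590 / 6
w2 = 265 RPM

265 RPM


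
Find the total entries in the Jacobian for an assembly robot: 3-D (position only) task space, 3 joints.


Given: task space dimension = 3, joints = 3
Jacobian is a 3 x 3 matrix
Total entries = rows * columns
Total = 3 * 3
Total = 9

9


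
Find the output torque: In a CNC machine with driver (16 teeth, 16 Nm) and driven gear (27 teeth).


Given: N1 = 16, N2 = 27, T1 = 16 Nm
Using T2/T1 = N2/N1
T2 = T1 * N2 / N1
T2 = 16 * 27 / 16
T2 = 432 / 16
T2 = 27 Nm

27 Nm


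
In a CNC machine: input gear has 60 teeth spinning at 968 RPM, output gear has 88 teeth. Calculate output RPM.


Given: N1 = 60 teeth, w1 = 968 RPM, N2 = 88 teeth
Using N1*w1 = N2*w2
w2 = N1*w1 / N2
w2 = 60*968 / 88
w2 = 58080 / 88
w2 = 660 RPM

660 RPM


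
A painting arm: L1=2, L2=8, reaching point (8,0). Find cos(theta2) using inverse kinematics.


Given: L1 = 2, L2 = 8, target (x, y) = (8, 0)
Using cos(theta2) = (x^2 + y^2 - L1^2 - L2^2) / (2*L1*L2)
x^2 + y^2 = 8^2 + 0 = 64
L1^2 + L2^2 = 4 + 64 = 68
Numerator = 64 - 68 = -4
Denominator = 2*2*8 = 32
cos(theta2) = -4/32 = -1/8

-1/8


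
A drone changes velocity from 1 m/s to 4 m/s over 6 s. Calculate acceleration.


Given: initial velocity v0 = 1 m/s, final velocity v = 4 m/s, time t = 6 s
Using a = (v - v0) / t
a = (4 - 1) / 6
a = 3 / 6
a = 1/2 m/s^2

1/2 m/s^2


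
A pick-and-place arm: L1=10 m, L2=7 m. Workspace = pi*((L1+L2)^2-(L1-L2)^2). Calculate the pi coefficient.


Given: L1 = 10, L2 = 7
(L1+L2)^2 = (17)^2 = 289
(L1-L2)^2 = (3)^2 = 9
Difference = 289 - 9 = 280
This equals 4*L1*L2 = 4*10*7 = 280
Workspace area = 280*pi

280


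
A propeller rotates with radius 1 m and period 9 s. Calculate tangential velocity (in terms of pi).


Given: radius r = 1 m, period T = 9 s
Using v = 2*pi*r / T
v = 2*pi*1 / 9
v = 2*pi / 9
v = 2/9*pi m/s

2/9*pi m/s


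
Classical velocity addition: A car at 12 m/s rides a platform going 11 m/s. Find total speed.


Given: object velocity = 12 m/s, platform velocity = 11 m/s (same direction)
Using classical velocity addition: v_total = v_object + v_platform
v_total = 12 + 11
v_total = 23 m/s

23 m/s


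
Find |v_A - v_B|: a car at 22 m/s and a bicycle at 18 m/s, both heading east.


Given: v_A = 22 m/s east, v_B = 18 m/s east
Both move in the same direction; relative speed = |v_A - v_B|
|22 - 18| = |4|
= 4 m/s

4 m/s


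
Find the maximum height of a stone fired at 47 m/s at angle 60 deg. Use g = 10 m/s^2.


Given: v0 = 47 m/s, theta = 60 deg, g = 10 m/s^2
sin^2(60) = 3/4
Using H = v0^2 * sin^2(theta) / (2*g)
H = 47^2 * 3/4 / (2*10)
H = 2209 * 3/4 / 20
H = 6627/4 / 20
H = 6627/80 m

6627/80 m


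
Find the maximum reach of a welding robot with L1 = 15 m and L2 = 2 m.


Given: L1 = 15 m, L2 = 2 m
For a 2-link planar arm, max reach = L1 + L2 (fully extended)
Max reach = 15 + 2
Max reach = 17 m

17 m


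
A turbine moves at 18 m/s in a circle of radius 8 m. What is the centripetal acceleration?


Given: v = 18 m/s, r = 8 m
Using a_c = v^2 / r
a_c = 18^2 / 8
a_c = 324 / 8
a_c = 81/2 m/s^2

81/2 m/s^2


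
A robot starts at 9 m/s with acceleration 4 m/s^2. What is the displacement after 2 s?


Given: v0 = 9 m/s, a = 4 m/s^2, t = 2 s
Using s = v0*t + (1/2)*a*t^2
s = 9*2 + (1/2)*4*2^2
s = 18 + (1/2)*16
s = 18 + 8
s = 26

26 m


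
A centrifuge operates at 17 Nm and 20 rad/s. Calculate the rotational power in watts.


Given: tau = 17 Nm, omega = 20 rad/s
Using P = tau * omega
P = 17 * 20
P = 340 W

340 W


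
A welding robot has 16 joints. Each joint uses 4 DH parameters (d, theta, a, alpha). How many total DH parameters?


Given: 16 joints, 4 DH parameters per joint (d, theta, a, alpha)
Total DH parameters = number_of_joints * 4
Total = 16 * 4
Total = 64

64


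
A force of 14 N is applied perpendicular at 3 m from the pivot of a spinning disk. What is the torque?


Given: F = 14 N, r = 3 m, angle = 90 deg (perpendicular)
Using tau = F * r * sin(90)
sin(90) = 1
tau = 14 * 3 * 1
tau = 42 Nm

42 Nm


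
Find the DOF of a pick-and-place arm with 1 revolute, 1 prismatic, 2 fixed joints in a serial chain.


Given: serial robot with 1 revolute, 1 prismatic, 2 fixed joints
DOF contribution per joint type: revolute=1, prismatic=1, spherical=3, fixed=0
DOF = 1*1 + 1*1 + 2*0
DOF = 2

2


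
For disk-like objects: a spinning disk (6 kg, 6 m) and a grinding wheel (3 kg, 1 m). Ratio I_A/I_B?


Given: M1=6 kg, R1=6 m, M2=3 kg, R2=1 m
For a disk: I = (1/2)*M*R^2, so I_A/I_B = (M1*R1^2)/(M2*R2^2)
M1*R1^2 = 6*36 = 216
M2*R2^2 = 3*1 = 3
I_A/I_B = 216/3 = 72

72


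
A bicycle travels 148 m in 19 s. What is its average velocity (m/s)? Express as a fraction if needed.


Given: distance d = 148 m, time t = 19 s
Using v = d / t
v = 148 / 19
v = 148/19 m/s

148/19 m/s


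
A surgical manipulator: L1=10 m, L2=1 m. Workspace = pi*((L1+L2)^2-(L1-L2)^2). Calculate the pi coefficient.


Given: L1 = 10, L2 = 1
(L1+L2)^2 = (11)^2 = 121
(L1-L2)^2 = (9)^2 = 81
Difference = 121 - 81 = 40
This equals 4*L1*L2 = 4*10*1 = 40
Workspace area = 40*pi

40


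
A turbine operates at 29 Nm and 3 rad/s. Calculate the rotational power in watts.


Given: tau = 29 Nm, omega = 3 rad/s
Using P = tau * omega
P = 29 * 3
P = 87 W

87 W


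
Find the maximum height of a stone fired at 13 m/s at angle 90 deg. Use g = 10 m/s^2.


Given: v0 = 13 m/s, theta = 90 deg, g = 10 m/s^2
sin^2(90) = 1
Using H = v0^2 * sin^2(theta) / (2*g)
H = 13^2 * 1 / (2*10)
H = 169 * 1 / 20
H = 169 / 20
H = 169/20 m

169/20 m


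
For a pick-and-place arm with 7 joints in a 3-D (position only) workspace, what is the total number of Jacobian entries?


Given: task space dimension = 3, joints = 7
Jacobian is a 3 x 7 matrix
Total entries = rows * columns
Total = 3 * 7
Total = 21

21


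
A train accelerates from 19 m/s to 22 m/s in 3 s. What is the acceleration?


Given: initial velocity v0 = 19 m/s, final velocity v = 22 m/s, time t = 3 s
Using a = (v - v0) / t
a = (22 - 19) / 3
a = 3 / 3
a = 1 m/s^2

1 m/s^2


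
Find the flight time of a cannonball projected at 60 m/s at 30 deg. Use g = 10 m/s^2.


Given: v0 = 60 m/s, theta = 30 deg, g = 10 m/s^2
sin(30) = 1/2
Using T = 2*v0*sin(theta) / g
T = 2*60*1/2 / 10
T = 60 / 10
T = 6 s

6 s


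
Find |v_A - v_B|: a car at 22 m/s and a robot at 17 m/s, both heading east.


Given: v_A = 22 m/s east, v_B = 17 m/s east
Both move in the same direction; relative speed = |v_A - v_B|
|22 - 17| = |5|
= 5 m/s

5 m/s


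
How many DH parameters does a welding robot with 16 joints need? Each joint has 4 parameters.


Given: 16 joints, 4 DH parameters per joint (d, theta, a, alpha)
Total DH parameters = number_of_joints * 4
Total = 16 * 4
Total = 64

64


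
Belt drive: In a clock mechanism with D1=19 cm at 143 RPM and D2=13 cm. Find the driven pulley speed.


Given: D1 = 19 cm, w1 = 143 RPM, D2 = 13 cm
Using D1*w1 = D2*w2
w2 = D1*w1 / D2
w2 = 19*143 / 13
w2 = 2717 / 13
w2 = 209 RPM

209 RPM


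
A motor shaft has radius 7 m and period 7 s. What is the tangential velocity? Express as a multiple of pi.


Given: radius r = 7 m, period T = 7 s
Using v = 2*pi*r / T
v = 2*pi*7 / 7
v = 14*pi / 7
v = 2*pi m/s

2*pi m/s


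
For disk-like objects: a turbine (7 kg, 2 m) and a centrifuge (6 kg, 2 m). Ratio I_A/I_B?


Given: M1=7 kg, R1=2 m, M2=6 kg, R2=2 m
For a disk: I = (1/2)*M*R^2, so I_A/I_B = (M1*R1^2)/(M2*R2^2)
M1*R1^2 = 7*4 = 28
M2*R2^2 = 6*4 = 24
I_A/I_B = 28/24 = 7/6

7/6


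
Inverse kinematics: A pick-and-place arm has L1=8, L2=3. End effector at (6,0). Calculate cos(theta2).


Given: L1 = 8, L2 = 3, target (x, y) = (6, 0)
Using cos(theta2) = (x^2 + y^2 - L1^2 - L2^2) / (2*L1*L2)
x^2 + y^2 = 6^2 + 0 = 36
L1^2 + L2^2 = 64 + 9 = 73
Numerator = 36 - 73 = -37
Denominator = 2*8*3 = 48
cos(theta2) = -37/48 = -37/48

-37/48


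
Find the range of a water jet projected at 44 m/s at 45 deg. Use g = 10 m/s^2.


Given: v0 = 44 m/s, theta = 45 deg, g = 10 m/s^2
sin(2*45) = sin(90) = 1
Using R = v0^2 * sin(2*theta) / g
R = 44^2 * 1 / 10
R = 1936 / 10
R = 968/5 m

968/5 m


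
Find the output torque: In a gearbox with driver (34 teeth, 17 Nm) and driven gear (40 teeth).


Given: N1 = 34, N2 = 40, T1 = 17 Nm
Using T2/T1 = N2/N1
T2 = T1 * N2 / N1
T2 = 17 * 40 / 34
T2 = 680 / 34
T2 = 20 Nm

20 Nm


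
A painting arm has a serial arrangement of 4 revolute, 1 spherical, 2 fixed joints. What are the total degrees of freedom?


Given: serial robot with 4 revolute, 1 spherical, 2 fixed joints
DOF contribution per joint type: revolute=1, prismatic=1, spherical=3, fixed=0
DOF = 4*1 + 1*3 + 2*0
DOF = 7

7


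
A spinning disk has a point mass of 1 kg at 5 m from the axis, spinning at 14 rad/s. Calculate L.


Given: m = 1 kg, r = 5 m, omega = 14 rad/s
For a point mass: I = m*r^2
I = 1*5^2 = 1*25 = 25
L = I*omega = 25*14
L = 350 kg*m^2/s

350 kg*m^2/s


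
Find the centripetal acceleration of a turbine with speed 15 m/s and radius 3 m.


Given: v = 15 m/s, r = 3 m
Using a_c = v^2 / r
a_c = 15^2 / 3
a_c = 225 / 3
a_c = 75 m/s^2

75 m/s^2


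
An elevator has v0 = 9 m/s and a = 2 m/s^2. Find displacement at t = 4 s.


Given: v0 = 9 m/s, a = 2 m/s^2, t = 4 s
Using s = v0*t + (1/2)*a*t^2
s = 9*4 + (1/2)*2*4^2
s = 36 + (1/2)*32
s = 36 + 16
s = 52

52 m


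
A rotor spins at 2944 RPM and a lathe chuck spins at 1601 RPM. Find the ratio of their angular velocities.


Given: RPM_A = 2944, RPM_B = 1601
omega = 2*pi*RPM/60, so omega_A/omega_B = RPM_A / RPM_B
omega_A/omega_B = 2944 / 1601
omega_A/omega_B = 2944/1601

2944/1601


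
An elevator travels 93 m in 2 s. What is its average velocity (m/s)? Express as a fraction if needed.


Given: distance d = 93 m, time t = 2 s
Using v = d / t
v = 93 / 2
v = 93/2 m/s

93/2 m/s


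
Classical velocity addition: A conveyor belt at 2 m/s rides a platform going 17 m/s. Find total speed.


Given: object velocity = 2 m/s, platform velocity = 17 m/s (same direction)
Using classical velocity addition: v_total = v_object + v_platform
v_total = 2 + 17
v_total = 19 m/s

19 m/s


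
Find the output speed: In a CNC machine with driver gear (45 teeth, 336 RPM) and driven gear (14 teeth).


Given: N1 = 45 teeth, w1 = 336 RPM, N2 = 14 teeth
Using N1*w1 = N2*w2
w2 = N1*w1 / N2
w2 = 45*336 / 14
w2 = 15120 / 14
w2 = 1080 RPM

1080 RPM


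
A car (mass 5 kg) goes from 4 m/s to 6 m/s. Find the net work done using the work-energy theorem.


Given: m = 5 kg, v0 = 4 m/s, v = 6 m/s
Using W = (1/2)*m*(v^2 - v0^2)
v^2 = 6^2 = 36
v0^2 = 4^2 = 16
v^2 - v0^2 = 36 - 16 = 20
W = (1/2)*5*20 = 50 J

50 J


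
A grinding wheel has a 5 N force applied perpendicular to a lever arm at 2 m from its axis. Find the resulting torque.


Given: F = 5 N, r = 2 m, angle = 90 deg (perpendicular)
Using tau = F * r * sin(90)
sin(90) = 1
tau = 5 * 2 * 1
tau = 10 Nm

10 Nm


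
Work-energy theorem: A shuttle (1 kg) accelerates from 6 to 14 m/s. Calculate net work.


Given: m = 1 kg, v0 = 6 m/s, v = 14 m/s
Using W = (1/2)*m*(v^2 - v0^2)
v^2 = 14^2 = 196
v0^2 = 6^2 = 36
v^2 - v0^2 = 196 - 36 = 160
W = (1/2)*1*160 = 80 J

80 J


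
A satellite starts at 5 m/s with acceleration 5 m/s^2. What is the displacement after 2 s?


Given: v0 = 5 m/s, a = 5 m/s^2, t = 2 s
Using s = v0*t + (1/2)*a*t^2
s = 5*2 + (1/2)*5*2^2
s = 10 + (1/2)*20
s = 10 + 10
s = 20

20 m


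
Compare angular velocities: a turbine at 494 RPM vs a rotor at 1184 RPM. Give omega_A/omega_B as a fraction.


Given: RPM_A = 494, RPM_B = 1184
omega = 2*pi*RPM/60, so omega_A/omega_B = RPM_A / RPM_B
omega_A/omega_B = 494 / 1184
omega_A/omega_B = 247/592

247/592


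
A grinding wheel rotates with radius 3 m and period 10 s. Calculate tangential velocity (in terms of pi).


Given: radius r = 3 m, period T = 10 s
Using v = 2*pi*r / T
v = 2*pi*3 / 10
v = 6*pi / 10
v = 3/5*pi m/s

3/5*pi m/s


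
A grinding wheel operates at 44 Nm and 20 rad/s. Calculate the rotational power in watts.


Given: tau = 44 Nm, omega = 20 rad/s
Using P = tau * omega
P = 44 * 20
P = 880 W

880 W


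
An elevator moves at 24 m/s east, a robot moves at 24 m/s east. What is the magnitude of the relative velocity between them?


Given: v_A = 24 m/s east, v_B = 24 m/s east
Both move in the same direction; relative speed = |v_A - v_B|
|24 - 24| = |0|
= 0 m/s

0 m/s


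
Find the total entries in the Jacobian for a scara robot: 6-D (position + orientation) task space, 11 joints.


Given: task space dimension = 6, joints = 11
Jacobian is a 6 x 11 matrix
Total entries = rows * columns
Total = 6 * 11
Total = 66

66


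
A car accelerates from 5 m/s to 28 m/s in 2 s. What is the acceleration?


Given: initial velocity v0 = 5 m/s, final velocity v = 28 m/s, time t = 2 s
Using a = (v - v0) / t
a = (28 - 5) / 2
a = 23 / 2
a = 23/2 m/s^2

23/2 m/s^2


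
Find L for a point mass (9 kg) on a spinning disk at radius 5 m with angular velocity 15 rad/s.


Given: m = 9 kg, r = 5 m, omega = 15 rad/s
For a point mass: I = m*r^2
I = 9*5^2 = 9*25 = 225
L = I*omega = 225*15
L = 3375 kg*m^2/s

3375 kg*m^2/s


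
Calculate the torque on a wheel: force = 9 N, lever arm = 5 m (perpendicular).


Given: F = 9 N, r = 5 m, angle = 90 deg (perpendicular)
Using tau = F * r * sin(90)
sin(90) = 1
tau = 9 * 5 * 1
tau = 45 Nm

45 Nm


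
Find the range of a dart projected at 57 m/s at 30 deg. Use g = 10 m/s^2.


Given: v0 = 57 m/s, theta = 30 deg, g = 10 m/s^2
sin(2*30) = sin(60) = sqrt(3)/2
Using R = v0^2 * sin(2*theta) / g
R = 57^2 * (sqrt(3)/2) / 10
R = 3249 * sqrt(3) / 20
R = 3249/20*sqrt(3) m

3249/20*sqrt(3) m


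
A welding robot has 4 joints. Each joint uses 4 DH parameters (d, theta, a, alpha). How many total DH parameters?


Given: 4 joints, 4 DH parameters per joint (d, theta, a, alpha)
Total DH parameters = number_of_joints * 4
Total = 4 * 4
Total = 16

16


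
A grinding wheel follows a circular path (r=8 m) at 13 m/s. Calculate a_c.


Given: v = 13 m/s, r = 8 m
Using a_c = v^2 / r
a_c = 13^2 / 8
a_c = 169 / 8
a_c = 169/8 m/s^2

169/8 m/s^2


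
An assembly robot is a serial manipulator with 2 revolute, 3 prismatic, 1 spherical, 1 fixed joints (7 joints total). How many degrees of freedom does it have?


Given: serial robot with 2 revolute, 3 prismatic, 1 spherical, 1 fixed joints
DOF contribution per joint type: revolute=1, prismatic=1, spherical=3, fixed=0
DOF = 2*1 + 3*1 + 1*3 + 1*0
DOF = 8

8


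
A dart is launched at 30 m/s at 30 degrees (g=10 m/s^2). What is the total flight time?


Given: v0 = 30 m/s, theta = 30 deg, g = 10 m/s^2
sin(30) = 1/2
Using T = 2*v0*sin(theta) / g
T = 2*30*1/2 / 10
T = 30 / 10
T = 3 s

3 s


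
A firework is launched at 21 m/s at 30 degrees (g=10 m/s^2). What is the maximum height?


Given: v0 = 21 m/s, theta = 30 deg, g = 10 m/s^2
sin^2(30) = 1/4
Using H = v0^2 * sin^2(theta) / (2*g)
H = 21^2 * 1/4 / (2*10)
H = 441 * 1/4 / 20
H = 441/4 / 20
H = 441/80 m

441/80 m


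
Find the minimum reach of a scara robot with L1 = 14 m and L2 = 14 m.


Given: L1 = 14 m, L2 = 14 m
For a 2-link planar arm, min reach = |L1 - L2| (second link folded back)
Min reach = |14 - 14|
Min reach = 0 m

0 m


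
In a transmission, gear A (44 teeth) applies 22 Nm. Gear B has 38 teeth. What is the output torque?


Given: N1 = 44, N2 = 38, T1 = 22 Nm
Using T2/T1 = N2/N1
T2 = T1 * N2 / N1
T2 = 22 * 38 / 44
T2 = 836 / 44
T2 = 19 Nm

19 Nm


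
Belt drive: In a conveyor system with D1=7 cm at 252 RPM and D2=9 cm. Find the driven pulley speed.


Given: D1 = 7 cm, w1 = 252 RPM, D2 = 9 cm
Using D1*w1 = D2*w2
w2 = D1*w1 / D2
w2 = 7*252 / 9
w2 = 1764 / 9
w2 = 196 RPM

196 RPM


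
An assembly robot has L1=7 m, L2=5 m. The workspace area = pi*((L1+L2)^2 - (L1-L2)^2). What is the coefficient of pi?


Given: L1 = 7, L2 = 5
(L1+L2)^2 = (12)^2 = 144
(L1-L2)^2 = (2)^2 = 4
Difference = 144 - 4 = 140
This equals 4*L1*L2 = 4*7*5 = 140
Workspace area = 140*pi

140


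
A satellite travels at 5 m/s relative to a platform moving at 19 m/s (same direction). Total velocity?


Given: object velocity = 5 m/s, platform velocity = 19 m/s (same direction)
Using classical velocity addition: v_total = v_object + v_platform
v_total = 5 + 19
v_total = 24 m/s

24 m/s


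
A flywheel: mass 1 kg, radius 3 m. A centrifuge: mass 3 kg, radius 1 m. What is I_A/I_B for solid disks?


Given: M1=1 kg, R1=3 m, M2=3 kg, R2=1 m
For a disk: I = (1/2)*M*R^2, so I_A/I_B = (M1*R1^2)/(M2*R2^2)
M1*R1^2 = 1*9 = 9
M2*R2^2 = 3*1 = 3
I_A/I_B = 9/3 = 3

3


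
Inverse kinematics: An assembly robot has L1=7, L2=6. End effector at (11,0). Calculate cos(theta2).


Given: L1 = 7, L2 = 6, target (x, y) = (11, 0)
Using cos(theta2) = (x^2 + y^2 - L1^2 - L2^2) / (2*L1*L2)
x^2 + y^2 = 11^2 + 0 = 121
L1^2 + L2^2 = 49 + 36 = 85
Numerator = 121 - 85 = 36
Denominator = 2*7*6 = 84
cos(theta2) = 36/84 = 3/7

3/7


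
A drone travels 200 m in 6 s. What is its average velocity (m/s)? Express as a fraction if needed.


Given: distance d = 200 m, time t = 6 s
Using v = d / t
v = 200 / 6
v = 100/3 m/s

100/3 m/s


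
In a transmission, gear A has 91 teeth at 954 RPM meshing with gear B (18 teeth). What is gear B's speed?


Given: N1 = 91 teeth, w1 = 954 RPM, N2 = 18 teeth
Using N1*w1 = N2*w2
w2 = N1*w1 / N2
w2 = 91*954 / 18
w2 = 86814 / 18
w2 = 4823 RPM

4823 RPM


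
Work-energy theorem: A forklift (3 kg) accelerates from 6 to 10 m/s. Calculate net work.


Given: m = 3 kg, v0 = 6 m/s, v = 10 m/s
Using W = (1/2)*m*(v^2 - v0^2)
v^2 = 10^2 = 100
v0^2 = 6^2 = 36
v^2 - v0^2 = 100 - 36 = 64
W = (1/2)*3*64 = 96 J

96 J


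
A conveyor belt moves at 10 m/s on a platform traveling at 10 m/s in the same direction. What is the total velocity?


Given: object velocity = 10 m/s, platform velocity = 10 m/s (same direction)
Using classical velocity addition: v_total = v_object + v_platform
v_total = 10 + 10
v_total = 20 m/s

20 m/s


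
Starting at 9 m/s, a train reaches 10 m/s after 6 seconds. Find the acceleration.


Given: initial velocity v0 = 9 m/s, final velocity v = 10 m/s, time t = 6 s
Using a = (v - v0) / t
a = (10 - 9) / 6
a = 1 / 6
a = 1/6 m/s^2

1/6 m/s^2


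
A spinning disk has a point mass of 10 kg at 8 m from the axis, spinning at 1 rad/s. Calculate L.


Given: m = 10 kg, r = 8 m, omega = 1 rad/s
For a point mass: I = m*r^2
I = 10*8^2 = 10*64 = 640
L = I*omega = 640*1
L = 640 kg*m^2/s

640 kg*m^2/s


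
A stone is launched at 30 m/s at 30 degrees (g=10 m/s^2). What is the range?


Given: v0 = 30 m/s, theta = 30 deg, g = 10 m/s^2
sin(2*30) = sin(60) = sqrt(3)/2
Using R = v0^2 * sin(2*theta) / g
R = 30^2 * (sqrt(3)/2) / 10
R = 900 * sqrt(3) / 20
R = 45*sqrt(3) m

45*sqrt(3) m


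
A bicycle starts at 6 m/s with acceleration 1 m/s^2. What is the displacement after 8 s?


Given: v0 = 6 m/s, a = 1 m/s^2, t = 8 s
Using s = v0*t + (1/2)*a*t^2
s = 6*8 + (1/2)*1*8^2
s = 48 + (1/2)*64
s = 48 + 32
s = 80

80 m


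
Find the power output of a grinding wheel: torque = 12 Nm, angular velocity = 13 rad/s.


Given: tau = 12 Nm, omega = 13 rad/s
Using P = tau * omega
P = 12 * 13
P = 156 W

156 W


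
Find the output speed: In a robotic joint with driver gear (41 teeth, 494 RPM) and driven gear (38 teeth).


Given: N1 = 41 teeth, w1 = 494 RPM, N2 = 38 teeth
Using N1*w1 = N2*w2
w2 = N1*w1 / N2
w2 = 41*494 / 38
w2 = 20254 / 38
w2 = 533 RPM

533 RPM


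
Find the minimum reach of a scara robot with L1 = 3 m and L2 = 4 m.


Given: L1 = 3 m, L2 = 4 m
For a 2-link planar arm, min reach = |L1 - L2| (second link folded back)
Min reach = |3 - 4|
Min reach = 1 m

1 m


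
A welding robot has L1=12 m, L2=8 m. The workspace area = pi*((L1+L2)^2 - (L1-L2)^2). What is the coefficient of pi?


Given: L1 = 12, L2 = 8
(L1+L2)^2 = (20)^2 = 400
(L1-L2)^2 = (4)^2 = 16
Difference = 400 - 16 = 384
This equals 4*L1*L2 = 4*12*8 = 384
Workspace area = 384*pi

384


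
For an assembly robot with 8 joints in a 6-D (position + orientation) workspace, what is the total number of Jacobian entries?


Given: task space dimension = 6, joints = 8
Jacobian is a 6 x 8 matrix
Total entries = rows * columns
Total = 6 * 8
Total = 48

48


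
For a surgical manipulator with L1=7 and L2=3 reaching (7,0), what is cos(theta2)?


Given: L1 = 7, L2 = 3, target (x, y) = (7, 0)
Using cos(theta2) = (x^2 + y^2 - L1^2 - L2^2) / (2*L1*L2)
x^2 + y^2 = 7^2 + 0 = 49
L1^2 + L2^2 = 49 + 9 = 58
Numerator = 49 - 58 = -9
Denominator = 2*7*3 = 42
cos(theta2) = -9/42 = -3/14

-3/14


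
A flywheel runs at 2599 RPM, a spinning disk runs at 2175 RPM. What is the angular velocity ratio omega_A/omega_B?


Given: RPM_A = 2599, RPM_B = 2175
omega = 2*pi*RPM/60, so omega_A/omega_B = RPM_A / RPM_B
omega_A/omega_B = 2599 / 2175
omega_A/omega_B = 2599/2175

2599/2175


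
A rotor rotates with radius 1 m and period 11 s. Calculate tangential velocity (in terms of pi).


Given: radius r = 1 m, period T = 11 s
Using v = 2*pi*r / T
v = 2*pi*1 / 11
v = 2*pi / 11
v = 2/11*pi m/s

2/11*pi m/s


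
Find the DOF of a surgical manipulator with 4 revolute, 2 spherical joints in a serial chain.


Given: serial robot with 4 revolute, 2 spherical joints
DOF contribution per joint type: revolute=1, prismatic=1, spherical=3, fixed=0
DOF = 4*1 + 2*3
DOF = 10

10


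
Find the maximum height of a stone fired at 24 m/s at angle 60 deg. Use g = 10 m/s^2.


Given: v0 = 24 m/s, theta = 60 deg, g = 10 m/s^2
sin^2(60) = 3/4
Using H = v0^2 * sin^2(theta) / (2*g)
H = 24^2 * 3/4 / (2*10)
H = 576 * 3/4 / 20
H = 432 / 20
H = 108/5 m

108/5 m


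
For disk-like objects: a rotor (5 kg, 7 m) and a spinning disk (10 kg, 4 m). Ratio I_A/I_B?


Given: M1=5 kg, R1=7 m, M2=10 kg, R2=4 m
For a disk: I = (1/2)*M*R^2, so I_A/I_B = (M1*R1^2)/(M2*R2^2)
M1*R1^2 = 5*49 = 245
M2*R2^2 = 10*16 = 160
I_A/I_B = 245/160 = 49/32

49/32


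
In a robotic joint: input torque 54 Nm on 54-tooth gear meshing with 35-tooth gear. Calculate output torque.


Given: N1 = 54, N2 = 35, T1 = 54 Nm
Using T2/T1 = N2/N1
T2 = T1 * N2 / N1
T2 = 54 * 35 / 54
T2 = 1890 / 54
T2 = 35 Nm

35 Nm


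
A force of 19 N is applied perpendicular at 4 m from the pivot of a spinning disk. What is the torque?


Given: F = 19 N, r = 4 m, angle = 90 deg (perpendicular)
Using tau = F * r * sin(90)
sin(90) = 1
tau = 19 * 4 * 1
tau = 76 Nm

76 Nm


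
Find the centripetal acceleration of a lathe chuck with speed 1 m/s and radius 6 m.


Given: v = 1 m/s, r = 6 m
Using a_c = v^2 / r
a_c = 1^2 / 6
a_c = 1 / 6
a_c = 1/6 m/s^2

1/6 m/s^2


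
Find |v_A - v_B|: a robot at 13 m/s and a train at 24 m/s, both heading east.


Given: v_A = 13 m/s east, v_B = 24 m/s east
Both move in the same direction; relative speed = |v_A - v_B|
|13 - 24| = |-11|
= 11 m/s

11 m/s


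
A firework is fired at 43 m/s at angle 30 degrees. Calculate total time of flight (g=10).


Given: v0 = 43 m/s, theta = 30 deg, g = 10 m/s^2
sin(30) = 1/2
Using T = 2*v0*sin(theta) / g
T = 2*43*1/2 / 10
T = 43 / 10
T = 43/10 s

43/10 s


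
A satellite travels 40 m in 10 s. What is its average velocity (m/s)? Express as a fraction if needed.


Given: distance d = 40 m, time t = 10 s
Using v = d / t
v = 40 / 10
v = 4 m/s

4 m/s


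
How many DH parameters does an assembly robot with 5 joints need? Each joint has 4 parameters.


Given: 5 joints, 4 DH parameters per joint (d, theta, a, alpha)
Total DH parameters = number_of_joints * 4
Total = 5 * 4
Total = 20

20


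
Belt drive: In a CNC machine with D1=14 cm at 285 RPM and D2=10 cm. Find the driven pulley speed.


Given: D1 = 14 cm, w1 = 285 RPM, D2 = 10 cm
Using D1*w1 = D2*w2
w2 = D1*w1 / D2
w2 = 14*285 / 10
w2 = 3990 / 10
w2 = 399 RPM

399 RPM


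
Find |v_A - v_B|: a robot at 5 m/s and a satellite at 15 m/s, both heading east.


Given: v_A = 5 m/s east, v_B = 15 m/s east
Both move in the same direction; relative speed = |v_A - v_B|
|5 - 15| = |-10|
= 10 m/s

10 m/s


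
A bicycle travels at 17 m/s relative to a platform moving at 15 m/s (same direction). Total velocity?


Given: object velocity = 17 m/s, platform velocity = 15 m/s (same direction)
Using classical velocity addition: v_total = v_object + v_platform
v_total = 17 + 15
v_total = 32 m/s

32 m/s


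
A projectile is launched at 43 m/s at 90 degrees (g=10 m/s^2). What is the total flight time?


Given: v0 = 43 m/s, theta = 90 deg, g = 10 m/s^2
sin(90) = 1
Using T = 2*v0*sin(theta) / g
T = 2*43*1 / 10
T = 86 / 10
T = 43/5 s

43/5 s


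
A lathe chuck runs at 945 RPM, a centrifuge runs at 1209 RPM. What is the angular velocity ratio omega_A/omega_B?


Given: RPM_A = 945, RPM_B = 1209
omega = 2*pi*RPM/60, so omega_A/omega_B = RPM_A / RPM_B
omega_A/omega_B = 945 / 1209
omega_A/omega_B = 315/403

315/403


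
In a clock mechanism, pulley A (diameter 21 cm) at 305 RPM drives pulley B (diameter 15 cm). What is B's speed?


Given: D1 = 21 cm, w1 = 305 RPM, D2 = 15 cm
Using D1*w1 = D2*w2
w2 = D1*w1 / D2
w2 = 21*305 / 15
w2 = 6405 / 15
w2 = 427 RPM

427 RPM


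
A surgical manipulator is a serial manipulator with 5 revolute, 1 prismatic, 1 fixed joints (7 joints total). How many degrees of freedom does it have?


Given: serial robot with 5 revolute, 1 prismatic, 1 fixed joints
DOF contribution per joint type: revolute=1, prismatic=1, spherical=3, fixed=0
DOF = 5*1 + 1*1 + 1*0
DOF = 6

6


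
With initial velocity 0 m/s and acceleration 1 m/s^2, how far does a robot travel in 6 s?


Given: v0 = 0 m/s, a = 1 m/s^2, t = 6 s
Using s = v0*t + (1/2)*a*t^2
s = 0*6 + (1/2)*1*6^2
s = 0 + (1/2)*36
s = 0 + 18
s = 18

18 m


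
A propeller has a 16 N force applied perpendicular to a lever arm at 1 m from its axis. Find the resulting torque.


Given: F = 16 N, r = 1 m, angle = 90 deg (perpendicular)
Using tau = F * r * sin(90)
sin(90) = 1
tau = 16 * 1 * 1
tau = 16 Nm

16 Nm


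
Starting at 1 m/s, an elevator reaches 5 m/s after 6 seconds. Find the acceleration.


Given: initial velocity v0 = 1 m/s, final velocity v = 5 m/s, time t = 6 s
Using a = (v - v0) / t
a = (5 - 1) / 6
a = 4 / 6
a = 2/3 m/s^2

2/3 m/s^2


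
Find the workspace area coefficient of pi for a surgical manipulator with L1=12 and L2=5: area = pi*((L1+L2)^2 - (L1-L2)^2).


Given: L1 = 12, L2 = 5
(L1+L2)^2 = (17)^2 = 289
(L1-L2)^2 = (7)^2 = 49
Difference = 289 - 49 = 240
This equals 4*L1*L2 = 4*12*5 = 240
Workspace area = 240*pi

240


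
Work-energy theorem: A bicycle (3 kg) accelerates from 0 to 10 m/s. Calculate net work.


Given: m = 3 kg, v0 = 0 m/s, v = 10 m/s
Using W = (1/2)*m*(v^2 - v0^2)
v^2 = 10^2 = 100
v0^2 = 0^2 = 0
v^2 - v0^2 = 100 - 0 = 100
W = (1/2)*3*100 = 150 J

150 J


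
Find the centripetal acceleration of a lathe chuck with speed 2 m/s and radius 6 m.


Given: v = 2 m/s, r = 6 m
Using a_c = v^2 / r
a_c = 2^2 / 6
a_c = 4 / 6
a_c = 2/3 m/s^2

2/3 m/s^2


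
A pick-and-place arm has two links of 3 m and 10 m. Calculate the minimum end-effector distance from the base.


Given: L1 = 3 m, L2 = 10 m
For a 2-link planar arm, min reach = |L1 - L2| (second link folded back)
Min reach = |3 - 10|
Min reach = 7 m

7 m


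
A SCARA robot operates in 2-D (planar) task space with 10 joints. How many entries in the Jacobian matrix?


Given: task space dimension = 2, joints = 10
Jacobian is a 2 x 10 matrix
Total entries = rows * columns
Total = 2 * 10
Total = 20

20


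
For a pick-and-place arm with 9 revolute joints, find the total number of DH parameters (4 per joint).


Given: 9 joints, 4 DH parameters per joint (d, theta, a, alpha)
Total DH parameters = number_of_joints * 4
Total = 9 * 4
Total = 36

36


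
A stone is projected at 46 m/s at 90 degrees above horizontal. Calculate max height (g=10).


Given: v0 = 46 m/s, theta = 90 deg, g = 10 m/s^2
sin^2(90) = 1
Using H = v0^2 * sin^2(theta) / (2*g)
H = 46^2 * 1 / (2*10)
H = 2116 * 1 / 20
H = 2116 / 20
H = 529/5 m

529/5 m


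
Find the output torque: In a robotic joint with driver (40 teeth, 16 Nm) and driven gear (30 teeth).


Given: N1 = 40, N2 = 30, T1 = 16 Nm
Using T2/T1 = N2/N1
T2 = T1 * N2 / N1
T2 = 16 * 30 / 40
T2 = 480 / 40
T2 = 12 Nm

12 Nm


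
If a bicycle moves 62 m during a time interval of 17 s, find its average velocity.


Given: distance d = 62 m, time t = 17 s
Using v = d / t
v = 62 / 17
v = 62/17 m/s

62/17 m/s


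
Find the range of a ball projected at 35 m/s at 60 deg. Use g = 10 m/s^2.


Given: v0 = 35 m/s, theta = 60 deg, g = 10 m/s^2
sin(2*60) = sin(120) = sqrt(3)/2
Using R = v0^2 * sin(2*theta) / g
R = 35^2 * (sqrt(3)/2) / 10
R = 1225 * sqrt(3) / 20
R = 245/4*sqrt(3) m

245/4*sqrt(3) m


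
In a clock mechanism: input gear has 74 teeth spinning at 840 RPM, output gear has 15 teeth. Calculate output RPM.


Given: N1 = 74 teeth, w1 = 840 RPM, N2 = 15 teeth
Using N1*w1 = N2*w2
w2 = N1*w1 / N2
w2 = 74*840 / 15
w2 = 62160 / 15
w2 = 4144 RPM

4144 RPM


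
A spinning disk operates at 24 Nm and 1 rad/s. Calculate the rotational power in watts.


Given: tau = 24 Nm, omega = 1 rad/s
Using P = tau * omega
P = 24 * 1
P = 24 W

24 W


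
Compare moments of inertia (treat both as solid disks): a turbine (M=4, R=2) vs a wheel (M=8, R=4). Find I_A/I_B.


Given: M1=4 kg, R1=2 m, M2=8 kg, R2=4 m
For a disk: I = (1/2)*M*R^2, so I_A/I_B = (M1*R1^2)/(M2*R2^2)
M1*R1^2 = 4*4 = 16
M2*R2^2 = 8*16 = 128
I_A/I_B = 16/128 = 1/8

1/8


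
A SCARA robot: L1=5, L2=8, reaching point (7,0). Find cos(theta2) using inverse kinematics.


Given: L1 = 5, L2 = 8, target (x, y) = (7, 0)
Using cos(theta2) = (x^2 + y^2 - L1^2 - L2^2) / (2*L1*L2)
x^2 + y^2 = 7^2 + 0 = 49
L1^2 + L2^2 = 25 + 64 = 89
Numerator = 49 - 89 = -40
Denominator = 2*5*8 = 80
cos(theta2) = -40/80 = -1/2

-1/2


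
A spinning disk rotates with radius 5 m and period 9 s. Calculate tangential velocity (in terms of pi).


Given: radius r = 5 m, period T = 9 s
Using v = 2*pi*r / T
v = 2*pi*5 / 9
v = 10*pi / 9
v = 10/9*pi m/s

10/9*pi m/s


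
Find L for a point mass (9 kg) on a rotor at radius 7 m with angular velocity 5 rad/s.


Given: m = 9 kg, r = 7 m, omega = 5 rad/s
For a point mass: I = m*r^2
I = 9*7^2 = 9*49 = 441
L = I*omega = 441*5
L = 2205 kg*m^2/s

2205 kg*m^2/s


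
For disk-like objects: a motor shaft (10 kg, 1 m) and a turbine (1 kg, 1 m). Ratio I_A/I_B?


Given: M1=10 kg, R1=1 m, M2=1 kg, R2=1 m
For a disk: I = (1/2)*M*R^2, so I_A/I_B = (M1*R1^2)/(M2*R2^2)
M1*R1^2 = 10*1 = 10
M2*R2^2 = 1*1 = 1
I_A/I_B = 10/1 = 10

10


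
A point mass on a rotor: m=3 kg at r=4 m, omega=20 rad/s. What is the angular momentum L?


Given: m = 3 kg, r = 4 m, omega = 20 rad/s
For a point mass: I = m*r^2
I = 3*4^2 = 3*16 = 48
L = I*omega = 48*20
L = 960 kg*m^2/s

960 kg*m^2/s


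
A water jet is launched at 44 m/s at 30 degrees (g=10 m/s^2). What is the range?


Given: v0 = 44 m/s, theta = 30 deg, g = 10 m/s^2
sin(2*30) = sin(60) = sqrt(3)/2
Using R = v0^2 * sin(2*theta) / g
R = 44^2 * (sqrt(3)/2) / 10
R = 1936 * sqrt(3) / 20
R = 484/5*sqrt(3) m

484/5*sqrt(3) m


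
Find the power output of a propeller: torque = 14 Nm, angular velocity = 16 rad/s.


Given: tau = 14 Nm, omega = 16 rad/s
Using P = tau * omega
P = 14 * 16
P = 224 W

224 W


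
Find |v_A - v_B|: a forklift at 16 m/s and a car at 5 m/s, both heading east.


Given: v_A = 16 m/s east, v_B = 5 m/s east
Both move in the same direction; relative speed = |v_A - v_B|
|16 - 5| = |11|
= 11 m/s

11 m/s


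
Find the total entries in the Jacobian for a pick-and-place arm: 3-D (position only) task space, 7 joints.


Given: task space dimension = 3, joints = 7
Jacobian is a 3 x 7 matrix
Total entries = rows * columns
Total = 3 * 7
Total = 21

21


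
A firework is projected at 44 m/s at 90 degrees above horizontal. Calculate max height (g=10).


Given: v0 = 44 m/s, theta = 90 deg, g = 10 m/s^2
sin^2(90) = 1
Using H = v0^2 * sin^2(theta) / (2*g)
H = 44^2 * 1 / (2*10)
H = 1936 * 1 / 20
H = 1936 / 20
H = 484/5 m

484/5 m


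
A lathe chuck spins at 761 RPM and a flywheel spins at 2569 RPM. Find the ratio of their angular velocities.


Given: RPM_A = 761, RPM_B = 2569
omega = 2*pi*RPM/60, so omega_A/omega_B = RPM_A / RPM_B
omega_A/omega_B = 761 / 2569
omega_A/omega_B = 761/2569

761/2569


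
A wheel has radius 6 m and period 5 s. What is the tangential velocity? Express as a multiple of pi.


Given: radius r = 6 m, period T = 5 s
Using v = 2*pi*r / T
v = 2*pi*6 / 5
v = 12*pi / 5
v = 12/5*pi m/s

12/5*pi m/s


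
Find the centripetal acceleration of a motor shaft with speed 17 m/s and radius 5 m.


Given: v = 17 m/s, r = 5 m
Using a_c = v^2 / r
a_c = 17^2 / 5
a_c = 289 / 5
a_c = 289/5 m/s^2

289/5 m/s^2


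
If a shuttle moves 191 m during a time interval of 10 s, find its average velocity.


Given: distance d = 191 m, time t = 10 s
Using v = d / t
v = 191 / 10
v = 191/10 m/s

191/10 m/s


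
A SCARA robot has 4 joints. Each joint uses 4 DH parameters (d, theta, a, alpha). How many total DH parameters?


Given: 4 joints, 4 DH parameters per joint (d, theta, a, alpha)
Total DH parameters = number_of_joints * 4
Total = 4 * 4
Total = 16

16


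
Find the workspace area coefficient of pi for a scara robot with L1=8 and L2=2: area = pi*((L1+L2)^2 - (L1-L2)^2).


Given: L1 = 8, L2 = 2
(L1+L2)^2 = (10)^2 = 100
(L1-L2)^2 = (6)^2 = 36
Difference = 100 - 36 = 64
This equals 4*L1*L2 = 4*8*2 = 64
Workspace area = 64*pi

64


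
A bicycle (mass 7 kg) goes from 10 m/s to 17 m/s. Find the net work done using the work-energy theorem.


Given: m = 7 kg, v0 = 10 m/s, v = 17 m/s
Using W = (1/2)*m*(v^2 - v0^2)
v^2 = 17^2 = 289
v0^2 = 10^2 = 100
v^2 - v0^2 = 289 - 100 = 189
W = (1/2)*7*189 = 1323/2 J

1323/2 J


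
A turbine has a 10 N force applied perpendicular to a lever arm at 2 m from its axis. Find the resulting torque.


Given: F = 10 N, r = 2 m, angle = 90 deg (perpendicular)
Using tau = F * r * sin(90)
sin(90) = 1
tau = 10 * 2 * 1
tau = 20 Nm

20 Nm


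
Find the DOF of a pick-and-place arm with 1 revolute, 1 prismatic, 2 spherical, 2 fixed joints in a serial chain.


Given: serial robot with 1 revolute, 1 prismatic, 2 spherical, 2 fixed joints
DOF contribution per joint type: revolute=1, prismatic=1, spherical=3, fixed=0
DOF = 1*1 + 1*1 + 2*3 + 2*0
DOF = 8

8


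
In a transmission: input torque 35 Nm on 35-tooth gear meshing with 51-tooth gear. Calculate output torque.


Given: N1 = 35, N2 = 51, T1 = 35 Nm
Using T2/T1 = N2/N1
T2 = T1 * N2 / N1
T2 = 35 * 51 / 35
T2 = 1785 / 35
T2 = 51 Nm

51 Nm


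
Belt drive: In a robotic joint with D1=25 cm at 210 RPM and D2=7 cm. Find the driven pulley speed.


Given: D1 = 25 cm, w1 = 210 RPM, D2 = 7 cm
Using D1*w1 = D2*w2
w2 = D1*w1 / D2
w2 = 25*210 / 7
w2 = 5250 / 7
w2 = 750 RPM

750 RPM


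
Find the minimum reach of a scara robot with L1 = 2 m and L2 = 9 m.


Given: L1 = 2 m, L2 = 9 m
For a 2-link planar arm, min reach = |L1 - L2| (second link folded back)
Min reach = |2 - 9|
Min reach = 7 m

7 m


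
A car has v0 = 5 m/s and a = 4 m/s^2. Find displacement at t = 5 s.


Given: v0 = 5 m/s, a = 4 m/s^2, t = 5 s
Using s = v0*t + (1/2)*a*t^2
s = 5*5 + (1/2)*4*5^2
s = 25 + (1/2)*100
s = 25 + 50
s = 75

75 m


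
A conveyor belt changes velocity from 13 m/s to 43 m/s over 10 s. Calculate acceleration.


Given: initial velocity v0 = 13 m/s, final velocity v = 43 m/s, time t = 10 s
Using a = (v - v0) / t
a = (43 - 13) / 10
a = 30 / 10
a = 3 m/s^2

3 m/s^2


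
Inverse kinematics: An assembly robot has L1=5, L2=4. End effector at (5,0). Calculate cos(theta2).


Given: L1 = 5, L2 = 4, target (x, y) = (5, 0)
Using cos(theta2) = (x^2 + y^2 - L1^2 - L2^2) / (2*L1*L2)
x^2 + y^2 = 5^2 + 0 = 25
L1^2 + L2^2 = 25 + 16 = 41
Numerator = 25 - 41 = -16
Denominator = 2*5*4 = 40
cos(theta2) = -16/40 = -2/5

-2/5


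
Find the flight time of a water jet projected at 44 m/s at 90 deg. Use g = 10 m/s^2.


Given: v0 = 44 m/s, theta = 90 deg, g = 10 m/s^2
sin(90) = 1
Using T = 2*v0*sin(theta) / g
T = 2*44*1 / 10
T = 88 / 10
T = 44/5 s

44/5 s


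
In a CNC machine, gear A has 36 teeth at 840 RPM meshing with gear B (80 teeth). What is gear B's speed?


Given: N1 = 36 teeth, w1 = 840 RPM, N2 = 80 teeth
Using N1*w1 = N2*w2
w2 = N1*w1 / N2
w2 = 36*840 / 80
w2 = 30240 / 80
w2 = 378 RPM

378 RPM


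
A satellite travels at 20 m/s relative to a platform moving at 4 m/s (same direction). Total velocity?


Given: object velocity = 20 m/s, platform velocity = 4 m/s (same direction)
Using classical velocity addition: v_total = v_object + v_platform
v_total = 20 + 4
v_total = 24 m/s

24 m/s


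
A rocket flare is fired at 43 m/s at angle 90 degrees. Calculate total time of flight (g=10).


Given: v0 = 43 m/s, theta = 90 deg, g = 10 m/s^2
sin(90) = 1
Using T = 2*v0*sin(theta) / g
T = 2*43*1 / 10
T = 86 / 10
T = 43/5 s

43/5 s


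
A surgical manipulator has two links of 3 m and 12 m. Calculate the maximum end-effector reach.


Given: L1 = 3 m, L2 = 12 m
For a 2-link planar arm, max reach = L1 + L2 (fully extended)
Max reach = 3 + 12
Max reach = 15 m

15 m


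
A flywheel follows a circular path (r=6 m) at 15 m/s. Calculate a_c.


Given: v = 15 m/s, r = 6 m
Using a_c = v^2 / r
a_c = 15^2 / 6
a_c = 225 / 6
a_c = 75/2 m/s^2

75/2 m/s^2


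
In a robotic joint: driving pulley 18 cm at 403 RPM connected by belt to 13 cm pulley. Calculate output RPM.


Given: D1 = 18 cm, w1 = 403 RPM, D2 = 13 cm
Using D1*w1 = D2*w2
w2 = D1*w1 / D2
w2 = 18*403 / 13
w2 = 7254 / 13
w2 = 558 RPM

558 RPM


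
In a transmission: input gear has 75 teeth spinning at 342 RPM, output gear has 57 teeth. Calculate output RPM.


Given: N1 = 75 teeth, w1 = 342 RPM, N2 = 57 teeth
Using N1*w1 = N2*w2
w2 = N1*w1 / N2
w2 = 75*342 / 57
w2 = 25650 / 57
w2 = 450 RPM

450 RPM


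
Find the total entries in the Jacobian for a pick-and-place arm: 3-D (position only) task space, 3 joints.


Given: task space dimension = 3, joints = 3
Jacobian is a 3 x 3 matrix
Total entries = rows * columns
Total = 3 * 3
Total = 9

9


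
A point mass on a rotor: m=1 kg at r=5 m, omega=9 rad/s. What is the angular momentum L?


Given: m = 1 kg, r = 5 m, omega = 9 rad/s
For a point mass: I = m*r^2
I = 1*5^2 = 1*25 = 25
L = I*omega = 25*9
L = 225 kg*m^2/s

225 kg*m^2/s
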